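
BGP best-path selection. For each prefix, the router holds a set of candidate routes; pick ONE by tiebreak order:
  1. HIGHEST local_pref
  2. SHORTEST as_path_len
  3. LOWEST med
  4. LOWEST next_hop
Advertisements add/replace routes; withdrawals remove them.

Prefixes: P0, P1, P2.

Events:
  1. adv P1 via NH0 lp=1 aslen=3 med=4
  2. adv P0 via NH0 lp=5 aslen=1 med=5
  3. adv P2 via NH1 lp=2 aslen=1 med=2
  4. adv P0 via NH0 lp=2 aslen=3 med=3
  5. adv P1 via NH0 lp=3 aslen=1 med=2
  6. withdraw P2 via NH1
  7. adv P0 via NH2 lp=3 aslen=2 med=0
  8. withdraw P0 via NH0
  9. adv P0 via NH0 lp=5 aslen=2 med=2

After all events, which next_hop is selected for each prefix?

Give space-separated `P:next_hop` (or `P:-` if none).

Op 1: best P0=- P1=NH0 P2=-
Op 2: best P0=NH0 P1=NH0 P2=-
Op 3: best P0=NH0 P1=NH0 P2=NH1
Op 4: best P0=NH0 P1=NH0 P2=NH1
Op 5: best P0=NH0 P1=NH0 P2=NH1
Op 6: best P0=NH0 P1=NH0 P2=-
Op 7: best P0=NH2 P1=NH0 P2=-
Op 8: best P0=NH2 P1=NH0 P2=-
Op 9: best P0=NH0 P1=NH0 P2=-

Answer: P0:NH0 P1:NH0 P2:-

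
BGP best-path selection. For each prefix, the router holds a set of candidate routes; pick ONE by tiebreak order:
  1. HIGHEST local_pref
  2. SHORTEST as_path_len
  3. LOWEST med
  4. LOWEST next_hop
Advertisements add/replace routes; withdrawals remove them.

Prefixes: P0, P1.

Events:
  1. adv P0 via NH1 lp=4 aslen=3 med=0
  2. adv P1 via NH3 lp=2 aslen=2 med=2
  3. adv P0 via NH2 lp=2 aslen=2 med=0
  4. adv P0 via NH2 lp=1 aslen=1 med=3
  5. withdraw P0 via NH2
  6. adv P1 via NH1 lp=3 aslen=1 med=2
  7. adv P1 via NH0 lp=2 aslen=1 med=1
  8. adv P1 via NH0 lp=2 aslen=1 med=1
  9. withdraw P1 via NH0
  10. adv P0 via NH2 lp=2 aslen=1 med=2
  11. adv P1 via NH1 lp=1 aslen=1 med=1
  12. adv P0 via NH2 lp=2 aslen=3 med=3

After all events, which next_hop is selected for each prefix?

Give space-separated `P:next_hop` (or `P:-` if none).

Answer: P0:NH1 P1:NH3

Derivation:
Op 1: best P0=NH1 P1=-
Op 2: best P0=NH1 P1=NH3
Op 3: best P0=NH1 P1=NH3
Op 4: best P0=NH1 P1=NH3
Op 5: best P0=NH1 P1=NH3
Op 6: best P0=NH1 P1=NH1
Op 7: best P0=NH1 P1=NH1
Op 8: best P0=NH1 P1=NH1
Op 9: best P0=NH1 P1=NH1
Op 10: best P0=NH1 P1=NH1
Op 11: best P0=NH1 P1=NH3
Op 12: best P0=NH1 P1=NH3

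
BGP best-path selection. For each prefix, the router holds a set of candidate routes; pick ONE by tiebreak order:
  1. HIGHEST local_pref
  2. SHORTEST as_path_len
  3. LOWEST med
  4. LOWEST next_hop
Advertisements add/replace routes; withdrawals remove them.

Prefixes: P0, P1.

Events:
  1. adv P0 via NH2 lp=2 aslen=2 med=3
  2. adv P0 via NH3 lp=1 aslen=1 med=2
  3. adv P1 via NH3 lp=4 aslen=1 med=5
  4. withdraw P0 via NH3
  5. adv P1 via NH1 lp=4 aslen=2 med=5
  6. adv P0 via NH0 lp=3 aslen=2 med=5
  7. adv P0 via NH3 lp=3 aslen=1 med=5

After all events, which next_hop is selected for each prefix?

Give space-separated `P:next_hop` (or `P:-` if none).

Op 1: best P0=NH2 P1=-
Op 2: best P0=NH2 P1=-
Op 3: best P0=NH2 P1=NH3
Op 4: best P0=NH2 P1=NH3
Op 5: best P0=NH2 P1=NH3
Op 6: best P0=NH0 P1=NH3
Op 7: best P0=NH3 P1=NH3

Answer: P0:NH3 P1:NH3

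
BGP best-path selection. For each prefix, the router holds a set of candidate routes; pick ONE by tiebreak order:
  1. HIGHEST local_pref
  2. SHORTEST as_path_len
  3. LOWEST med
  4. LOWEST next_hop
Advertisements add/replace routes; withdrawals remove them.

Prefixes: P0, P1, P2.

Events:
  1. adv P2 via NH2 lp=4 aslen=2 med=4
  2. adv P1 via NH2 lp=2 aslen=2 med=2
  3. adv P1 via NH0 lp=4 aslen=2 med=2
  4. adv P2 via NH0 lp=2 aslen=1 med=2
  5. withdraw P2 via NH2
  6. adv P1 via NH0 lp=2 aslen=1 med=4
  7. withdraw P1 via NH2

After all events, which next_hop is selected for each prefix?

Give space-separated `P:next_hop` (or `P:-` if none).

Op 1: best P0=- P1=- P2=NH2
Op 2: best P0=- P1=NH2 P2=NH2
Op 3: best P0=- P1=NH0 P2=NH2
Op 4: best P0=- P1=NH0 P2=NH2
Op 5: best P0=- P1=NH0 P2=NH0
Op 6: best P0=- P1=NH0 P2=NH0
Op 7: best P0=- P1=NH0 P2=NH0

Answer: P0:- P1:NH0 P2:NH0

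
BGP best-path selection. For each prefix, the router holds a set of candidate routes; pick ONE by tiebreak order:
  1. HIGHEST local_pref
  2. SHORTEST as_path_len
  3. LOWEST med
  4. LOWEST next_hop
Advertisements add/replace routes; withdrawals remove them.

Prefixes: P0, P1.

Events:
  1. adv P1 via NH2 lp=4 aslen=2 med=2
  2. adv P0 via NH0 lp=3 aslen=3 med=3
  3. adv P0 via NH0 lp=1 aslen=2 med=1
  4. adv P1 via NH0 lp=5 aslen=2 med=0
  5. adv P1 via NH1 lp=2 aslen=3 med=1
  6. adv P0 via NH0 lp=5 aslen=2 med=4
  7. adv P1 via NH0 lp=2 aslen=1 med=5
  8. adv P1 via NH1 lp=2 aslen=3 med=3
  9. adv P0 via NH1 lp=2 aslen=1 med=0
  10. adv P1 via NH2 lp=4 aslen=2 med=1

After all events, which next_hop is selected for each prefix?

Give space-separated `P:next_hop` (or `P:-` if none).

Op 1: best P0=- P1=NH2
Op 2: best P0=NH0 P1=NH2
Op 3: best P0=NH0 P1=NH2
Op 4: best P0=NH0 P1=NH0
Op 5: best P0=NH0 P1=NH0
Op 6: best P0=NH0 P1=NH0
Op 7: best P0=NH0 P1=NH2
Op 8: best P0=NH0 P1=NH2
Op 9: best P0=NH0 P1=NH2
Op 10: best P0=NH0 P1=NH2

Answer: P0:NH0 P1:NH2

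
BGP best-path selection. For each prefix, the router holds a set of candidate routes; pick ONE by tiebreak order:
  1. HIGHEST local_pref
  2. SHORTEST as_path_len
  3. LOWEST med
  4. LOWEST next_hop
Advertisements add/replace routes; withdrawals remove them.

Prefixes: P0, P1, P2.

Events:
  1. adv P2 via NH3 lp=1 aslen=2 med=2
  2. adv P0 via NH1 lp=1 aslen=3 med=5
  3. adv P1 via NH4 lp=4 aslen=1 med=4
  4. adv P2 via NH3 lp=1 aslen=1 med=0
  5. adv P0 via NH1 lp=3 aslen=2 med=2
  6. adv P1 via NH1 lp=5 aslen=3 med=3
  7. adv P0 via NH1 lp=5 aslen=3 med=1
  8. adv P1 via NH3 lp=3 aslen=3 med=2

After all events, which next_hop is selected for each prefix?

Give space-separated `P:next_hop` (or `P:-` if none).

Op 1: best P0=- P1=- P2=NH3
Op 2: best P0=NH1 P1=- P2=NH3
Op 3: best P0=NH1 P1=NH4 P2=NH3
Op 4: best P0=NH1 P1=NH4 P2=NH3
Op 5: best P0=NH1 P1=NH4 P2=NH3
Op 6: best P0=NH1 P1=NH1 P2=NH3
Op 7: best P0=NH1 P1=NH1 P2=NH3
Op 8: best P0=NH1 P1=NH1 P2=NH3

Answer: P0:NH1 P1:NH1 P2:NH3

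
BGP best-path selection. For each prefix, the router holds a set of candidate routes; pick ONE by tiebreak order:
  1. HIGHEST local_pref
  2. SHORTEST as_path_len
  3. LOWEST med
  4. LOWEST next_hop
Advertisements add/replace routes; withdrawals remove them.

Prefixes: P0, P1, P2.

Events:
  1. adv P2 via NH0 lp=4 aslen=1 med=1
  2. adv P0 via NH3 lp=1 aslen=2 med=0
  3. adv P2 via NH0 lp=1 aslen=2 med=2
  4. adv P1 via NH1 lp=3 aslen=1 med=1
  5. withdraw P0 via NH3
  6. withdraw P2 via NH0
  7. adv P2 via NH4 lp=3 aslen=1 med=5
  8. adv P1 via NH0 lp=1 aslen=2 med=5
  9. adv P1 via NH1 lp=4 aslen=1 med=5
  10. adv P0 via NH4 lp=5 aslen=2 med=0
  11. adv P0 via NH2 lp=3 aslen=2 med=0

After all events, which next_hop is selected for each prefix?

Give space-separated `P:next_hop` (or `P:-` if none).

Op 1: best P0=- P1=- P2=NH0
Op 2: best P0=NH3 P1=- P2=NH0
Op 3: best P0=NH3 P1=- P2=NH0
Op 4: best P0=NH3 P1=NH1 P2=NH0
Op 5: best P0=- P1=NH1 P2=NH0
Op 6: best P0=- P1=NH1 P2=-
Op 7: best P0=- P1=NH1 P2=NH4
Op 8: best P0=- P1=NH1 P2=NH4
Op 9: best P0=- P1=NH1 P2=NH4
Op 10: best P0=NH4 P1=NH1 P2=NH4
Op 11: best P0=NH4 P1=NH1 P2=NH4

Answer: P0:NH4 P1:NH1 P2:NH4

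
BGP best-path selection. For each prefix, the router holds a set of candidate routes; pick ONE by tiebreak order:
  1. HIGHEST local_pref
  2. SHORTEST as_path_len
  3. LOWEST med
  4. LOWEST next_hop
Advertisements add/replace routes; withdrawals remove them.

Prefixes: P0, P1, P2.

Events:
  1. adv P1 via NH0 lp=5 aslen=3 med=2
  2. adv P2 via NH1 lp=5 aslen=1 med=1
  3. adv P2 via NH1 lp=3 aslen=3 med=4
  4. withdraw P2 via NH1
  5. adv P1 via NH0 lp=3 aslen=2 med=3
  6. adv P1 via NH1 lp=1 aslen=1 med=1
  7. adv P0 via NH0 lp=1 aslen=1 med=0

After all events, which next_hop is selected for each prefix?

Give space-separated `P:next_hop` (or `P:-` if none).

Op 1: best P0=- P1=NH0 P2=-
Op 2: best P0=- P1=NH0 P2=NH1
Op 3: best P0=- P1=NH0 P2=NH1
Op 4: best P0=- P1=NH0 P2=-
Op 5: best P0=- P1=NH0 P2=-
Op 6: best P0=- P1=NH0 P2=-
Op 7: best P0=NH0 P1=NH0 P2=-

Answer: P0:NH0 P1:NH0 P2:-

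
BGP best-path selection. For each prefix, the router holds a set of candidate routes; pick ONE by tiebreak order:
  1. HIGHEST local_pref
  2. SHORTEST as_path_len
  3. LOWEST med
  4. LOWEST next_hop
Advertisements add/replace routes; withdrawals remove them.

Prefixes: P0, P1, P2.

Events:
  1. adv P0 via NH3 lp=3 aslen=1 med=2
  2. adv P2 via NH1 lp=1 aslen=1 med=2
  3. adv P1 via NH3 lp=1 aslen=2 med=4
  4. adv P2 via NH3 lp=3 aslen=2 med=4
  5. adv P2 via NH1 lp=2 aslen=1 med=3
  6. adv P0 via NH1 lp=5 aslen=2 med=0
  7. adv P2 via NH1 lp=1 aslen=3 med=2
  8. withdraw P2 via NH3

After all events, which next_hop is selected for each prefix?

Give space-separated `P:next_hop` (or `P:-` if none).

Answer: P0:NH1 P1:NH3 P2:NH1

Derivation:
Op 1: best P0=NH3 P1=- P2=-
Op 2: best P0=NH3 P1=- P2=NH1
Op 3: best P0=NH3 P1=NH3 P2=NH1
Op 4: best P0=NH3 P1=NH3 P2=NH3
Op 5: best P0=NH3 P1=NH3 P2=NH3
Op 6: best P0=NH1 P1=NH3 P2=NH3
Op 7: best P0=NH1 P1=NH3 P2=NH3
Op 8: best P0=NH1 P1=NH3 P2=NH1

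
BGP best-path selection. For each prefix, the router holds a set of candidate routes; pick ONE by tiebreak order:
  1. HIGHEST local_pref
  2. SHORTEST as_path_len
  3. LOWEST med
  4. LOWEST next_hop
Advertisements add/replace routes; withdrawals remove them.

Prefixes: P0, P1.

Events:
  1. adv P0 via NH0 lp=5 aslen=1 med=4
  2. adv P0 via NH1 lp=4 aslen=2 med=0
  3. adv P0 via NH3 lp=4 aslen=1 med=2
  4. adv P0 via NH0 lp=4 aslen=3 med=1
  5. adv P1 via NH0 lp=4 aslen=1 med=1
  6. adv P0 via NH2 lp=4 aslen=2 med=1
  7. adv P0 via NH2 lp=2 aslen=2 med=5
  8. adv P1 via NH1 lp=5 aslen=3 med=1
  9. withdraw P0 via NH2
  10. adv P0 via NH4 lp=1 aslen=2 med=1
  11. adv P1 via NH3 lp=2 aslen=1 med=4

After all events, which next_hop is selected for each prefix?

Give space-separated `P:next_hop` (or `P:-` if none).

Op 1: best P0=NH0 P1=-
Op 2: best P0=NH0 P1=-
Op 3: best P0=NH0 P1=-
Op 4: best P0=NH3 P1=-
Op 5: best P0=NH3 P1=NH0
Op 6: best P0=NH3 P1=NH0
Op 7: best P0=NH3 P1=NH0
Op 8: best P0=NH3 P1=NH1
Op 9: best P0=NH3 P1=NH1
Op 10: best P0=NH3 P1=NH1
Op 11: best P0=NH3 P1=NH1

Answer: P0:NH3 P1:NH1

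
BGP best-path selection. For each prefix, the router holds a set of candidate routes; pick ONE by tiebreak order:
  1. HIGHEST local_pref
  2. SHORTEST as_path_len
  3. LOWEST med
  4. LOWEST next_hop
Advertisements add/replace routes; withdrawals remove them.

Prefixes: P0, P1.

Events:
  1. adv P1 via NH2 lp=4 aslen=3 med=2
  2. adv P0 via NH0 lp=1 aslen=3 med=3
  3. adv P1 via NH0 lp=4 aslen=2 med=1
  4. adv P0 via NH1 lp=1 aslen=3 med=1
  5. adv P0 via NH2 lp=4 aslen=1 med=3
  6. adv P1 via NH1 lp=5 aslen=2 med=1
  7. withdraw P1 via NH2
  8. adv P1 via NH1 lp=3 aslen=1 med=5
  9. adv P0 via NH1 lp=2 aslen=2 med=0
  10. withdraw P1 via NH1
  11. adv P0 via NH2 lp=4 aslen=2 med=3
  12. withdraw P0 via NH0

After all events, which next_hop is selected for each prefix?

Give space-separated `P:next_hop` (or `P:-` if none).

Op 1: best P0=- P1=NH2
Op 2: best P0=NH0 P1=NH2
Op 3: best P0=NH0 P1=NH0
Op 4: best P0=NH1 P1=NH0
Op 5: best P0=NH2 P1=NH0
Op 6: best P0=NH2 P1=NH1
Op 7: best P0=NH2 P1=NH1
Op 8: best P0=NH2 P1=NH0
Op 9: best P0=NH2 P1=NH0
Op 10: best P0=NH2 P1=NH0
Op 11: best P0=NH2 P1=NH0
Op 12: best P0=NH2 P1=NH0

Answer: P0:NH2 P1:NH0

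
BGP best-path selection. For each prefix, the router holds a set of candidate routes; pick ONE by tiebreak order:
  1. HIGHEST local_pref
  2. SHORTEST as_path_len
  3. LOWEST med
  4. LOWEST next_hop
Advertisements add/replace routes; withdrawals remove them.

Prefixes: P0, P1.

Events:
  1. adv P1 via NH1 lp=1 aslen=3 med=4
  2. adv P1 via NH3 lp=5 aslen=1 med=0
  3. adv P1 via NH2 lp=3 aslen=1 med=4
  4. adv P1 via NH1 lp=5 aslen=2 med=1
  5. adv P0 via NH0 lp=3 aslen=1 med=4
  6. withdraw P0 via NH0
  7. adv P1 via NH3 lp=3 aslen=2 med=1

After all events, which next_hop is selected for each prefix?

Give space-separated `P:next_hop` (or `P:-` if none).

Op 1: best P0=- P1=NH1
Op 2: best P0=- P1=NH3
Op 3: best P0=- P1=NH3
Op 4: best P0=- P1=NH3
Op 5: best P0=NH0 P1=NH3
Op 6: best P0=- P1=NH3
Op 7: best P0=- P1=NH1

Answer: P0:- P1:NH1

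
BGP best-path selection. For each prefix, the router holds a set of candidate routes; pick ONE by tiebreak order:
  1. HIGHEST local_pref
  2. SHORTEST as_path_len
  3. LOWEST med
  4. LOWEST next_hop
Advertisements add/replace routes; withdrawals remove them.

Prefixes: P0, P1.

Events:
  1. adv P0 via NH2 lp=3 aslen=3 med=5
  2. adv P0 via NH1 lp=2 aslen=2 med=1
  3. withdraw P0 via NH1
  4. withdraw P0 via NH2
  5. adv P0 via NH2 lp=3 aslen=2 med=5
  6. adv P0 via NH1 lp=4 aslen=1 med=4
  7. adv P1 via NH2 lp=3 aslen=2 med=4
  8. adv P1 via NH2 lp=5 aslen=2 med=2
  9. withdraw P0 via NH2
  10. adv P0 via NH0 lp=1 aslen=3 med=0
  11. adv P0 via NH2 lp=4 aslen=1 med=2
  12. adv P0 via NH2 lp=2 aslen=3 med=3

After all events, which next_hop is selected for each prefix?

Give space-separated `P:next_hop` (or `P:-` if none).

Answer: P0:NH1 P1:NH2

Derivation:
Op 1: best P0=NH2 P1=-
Op 2: best P0=NH2 P1=-
Op 3: best P0=NH2 P1=-
Op 4: best P0=- P1=-
Op 5: best P0=NH2 P1=-
Op 6: best P0=NH1 P1=-
Op 7: best P0=NH1 P1=NH2
Op 8: best P0=NH1 P1=NH2
Op 9: best P0=NH1 P1=NH2
Op 10: best P0=NH1 P1=NH2
Op 11: best P0=NH2 P1=NH2
Op 12: best P0=NH1 P1=NH2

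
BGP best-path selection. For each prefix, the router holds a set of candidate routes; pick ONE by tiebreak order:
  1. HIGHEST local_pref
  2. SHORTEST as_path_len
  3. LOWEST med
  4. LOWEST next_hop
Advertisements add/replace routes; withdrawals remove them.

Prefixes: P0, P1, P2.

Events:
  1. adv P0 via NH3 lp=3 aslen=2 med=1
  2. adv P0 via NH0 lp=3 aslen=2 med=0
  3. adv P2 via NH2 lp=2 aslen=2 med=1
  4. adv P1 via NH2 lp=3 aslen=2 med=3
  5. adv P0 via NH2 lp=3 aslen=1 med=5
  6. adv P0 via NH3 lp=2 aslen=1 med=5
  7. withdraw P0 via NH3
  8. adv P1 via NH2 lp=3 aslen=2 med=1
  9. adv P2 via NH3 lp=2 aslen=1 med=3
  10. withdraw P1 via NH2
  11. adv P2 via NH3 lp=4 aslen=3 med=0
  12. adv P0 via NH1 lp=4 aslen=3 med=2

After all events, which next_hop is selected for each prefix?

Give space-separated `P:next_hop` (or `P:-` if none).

Op 1: best P0=NH3 P1=- P2=-
Op 2: best P0=NH0 P1=- P2=-
Op 3: best P0=NH0 P1=- P2=NH2
Op 4: best P0=NH0 P1=NH2 P2=NH2
Op 5: best P0=NH2 P1=NH2 P2=NH2
Op 6: best P0=NH2 P1=NH2 P2=NH2
Op 7: best P0=NH2 P1=NH2 P2=NH2
Op 8: best P0=NH2 P1=NH2 P2=NH2
Op 9: best P0=NH2 P1=NH2 P2=NH3
Op 10: best P0=NH2 P1=- P2=NH3
Op 11: best P0=NH2 P1=- P2=NH3
Op 12: best P0=NH1 P1=- P2=NH3

Answer: P0:NH1 P1:- P2:NH3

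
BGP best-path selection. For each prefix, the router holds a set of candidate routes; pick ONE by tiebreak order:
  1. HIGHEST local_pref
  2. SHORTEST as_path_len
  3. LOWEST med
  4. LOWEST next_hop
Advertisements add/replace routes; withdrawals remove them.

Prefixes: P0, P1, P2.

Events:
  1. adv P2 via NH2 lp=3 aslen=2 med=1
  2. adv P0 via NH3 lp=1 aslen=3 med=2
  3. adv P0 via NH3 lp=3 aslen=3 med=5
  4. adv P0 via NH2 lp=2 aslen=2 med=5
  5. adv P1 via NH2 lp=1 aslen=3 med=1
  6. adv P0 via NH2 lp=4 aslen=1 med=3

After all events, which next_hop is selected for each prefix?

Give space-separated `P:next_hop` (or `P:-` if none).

Answer: P0:NH2 P1:NH2 P2:NH2

Derivation:
Op 1: best P0=- P1=- P2=NH2
Op 2: best P0=NH3 P1=- P2=NH2
Op 3: best P0=NH3 P1=- P2=NH2
Op 4: best P0=NH3 P1=- P2=NH2
Op 5: best P0=NH3 P1=NH2 P2=NH2
Op 6: best P0=NH2 P1=NH2 P2=NH2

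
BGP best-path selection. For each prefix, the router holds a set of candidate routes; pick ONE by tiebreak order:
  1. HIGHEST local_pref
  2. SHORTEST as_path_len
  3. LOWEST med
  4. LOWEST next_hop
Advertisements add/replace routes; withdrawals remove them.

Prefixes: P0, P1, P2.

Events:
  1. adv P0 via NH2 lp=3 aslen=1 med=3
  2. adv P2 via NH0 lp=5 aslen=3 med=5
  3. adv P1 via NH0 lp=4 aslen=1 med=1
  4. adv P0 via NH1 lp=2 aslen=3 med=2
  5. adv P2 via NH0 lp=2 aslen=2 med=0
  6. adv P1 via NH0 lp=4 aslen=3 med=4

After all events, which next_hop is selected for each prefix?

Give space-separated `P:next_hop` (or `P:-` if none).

Op 1: best P0=NH2 P1=- P2=-
Op 2: best P0=NH2 P1=- P2=NH0
Op 3: best P0=NH2 P1=NH0 P2=NH0
Op 4: best P0=NH2 P1=NH0 P2=NH0
Op 5: best P0=NH2 P1=NH0 P2=NH0
Op 6: best P0=NH2 P1=NH0 P2=NH0

Answer: P0:NH2 P1:NH0 P2:NH0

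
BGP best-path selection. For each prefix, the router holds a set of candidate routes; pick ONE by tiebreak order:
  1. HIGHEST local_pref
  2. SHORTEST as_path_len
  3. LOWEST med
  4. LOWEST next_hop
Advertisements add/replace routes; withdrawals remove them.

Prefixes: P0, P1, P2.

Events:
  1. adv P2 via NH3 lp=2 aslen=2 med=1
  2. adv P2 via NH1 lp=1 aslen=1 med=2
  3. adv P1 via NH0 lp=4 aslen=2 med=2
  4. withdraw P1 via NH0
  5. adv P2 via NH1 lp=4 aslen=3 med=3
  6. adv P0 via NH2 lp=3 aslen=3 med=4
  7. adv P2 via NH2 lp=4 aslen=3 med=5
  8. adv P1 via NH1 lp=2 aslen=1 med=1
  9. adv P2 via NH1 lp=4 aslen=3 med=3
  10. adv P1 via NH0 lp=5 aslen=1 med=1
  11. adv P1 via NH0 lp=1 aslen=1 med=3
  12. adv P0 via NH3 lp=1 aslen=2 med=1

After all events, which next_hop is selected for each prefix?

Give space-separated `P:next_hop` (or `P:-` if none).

Answer: P0:NH2 P1:NH1 P2:NH1

Derivation:
Op 1: best P0=- P1=- P2=NH3
Op 2: best P0=- P1=- P2=NH3
Op 3: best P0=- P1=NH0 P2=NH3
Op 4: best P0=- P1=- P2=NH3
Op 5: best P0=- P1=- P2=NH1
Op 6: best P0=NH2 P1=- P2=NH1
Op 7: best P0=NH2 P1=- P2=NH1
Op 8: best P0=NH2 P1=NH1 P2=NH1
Op 9: best P0=NH2 P1=NH1 P2=NH1
Op 10: best P0=NH2 P1=NH0 P2=NH1
Op 11: best P0=NH2 P1=NH1 P2=NH1
Op 12: best P0=NH2 P1=NH1 P2=NH1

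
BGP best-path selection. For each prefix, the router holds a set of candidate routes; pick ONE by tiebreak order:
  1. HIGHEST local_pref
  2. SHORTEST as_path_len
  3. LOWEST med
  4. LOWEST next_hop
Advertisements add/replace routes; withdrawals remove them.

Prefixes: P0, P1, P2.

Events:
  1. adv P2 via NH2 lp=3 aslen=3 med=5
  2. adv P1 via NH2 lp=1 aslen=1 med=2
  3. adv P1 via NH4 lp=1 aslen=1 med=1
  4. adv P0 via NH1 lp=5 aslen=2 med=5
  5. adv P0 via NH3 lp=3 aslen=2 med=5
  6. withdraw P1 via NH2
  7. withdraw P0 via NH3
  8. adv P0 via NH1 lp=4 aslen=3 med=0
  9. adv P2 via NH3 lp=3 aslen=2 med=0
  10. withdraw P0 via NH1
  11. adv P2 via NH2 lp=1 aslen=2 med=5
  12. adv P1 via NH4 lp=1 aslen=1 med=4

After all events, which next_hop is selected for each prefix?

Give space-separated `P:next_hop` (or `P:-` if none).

Op 1: best P0=- P1=- P2=NH2
Op 2: best P0=- P1=NH2 P2=NH2
Op 3: best P0=- P1=NH4 P2=NH2
Op 4: best P0=NH1 P1=NH4 P2=NH2
Op 5: best P0=NH1 P1=NH4 P2=NH2
Op 6: best P0=NH1 P1=NH4 P2=NH2
Op 7: best P0=NH1 P1=NH4 P2=NH2
Op 8: best P0=NH1 P1=NH4 P2=NH2
Op 9: best P0=NH1 P1=NH4 P2=NH3
Op 10: best P0=- P1=NH4 P2=NH3
Op 11: best P0=- P1=NH4 P2=NH3
Op 12: best P0=- P1=NH4 P2=NH3

Answer: P0:- P1:NH4 P2:NH3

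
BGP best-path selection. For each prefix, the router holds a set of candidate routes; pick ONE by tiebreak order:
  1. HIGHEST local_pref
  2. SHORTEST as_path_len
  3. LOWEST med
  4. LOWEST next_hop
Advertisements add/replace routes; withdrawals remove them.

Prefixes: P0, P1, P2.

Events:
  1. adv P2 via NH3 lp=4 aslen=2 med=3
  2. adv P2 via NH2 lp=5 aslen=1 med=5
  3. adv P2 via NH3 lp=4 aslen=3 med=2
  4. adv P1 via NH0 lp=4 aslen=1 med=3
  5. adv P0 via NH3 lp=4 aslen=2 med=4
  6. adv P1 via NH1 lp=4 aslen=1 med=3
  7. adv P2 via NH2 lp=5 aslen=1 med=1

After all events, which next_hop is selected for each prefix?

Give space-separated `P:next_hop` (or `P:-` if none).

Answer: P0:NH3 P1:NH0 P2:NH2

Derivation:
Op 1: best P0=- P1=- P2=NH3
Op 2: best P0=- P1=- P2=NH2
Op 3: best P0=- P1=- P2=NH2
Op 4: best P0=- P1=NH0 P2=NH2
Op 5: best P0=NH3 P1=NH0 P2=NH2
Op 6: best P0=NH3 P1=NH0 P2=NH2
Op 7: best P0=NH3 P1=NH0 P2=NH2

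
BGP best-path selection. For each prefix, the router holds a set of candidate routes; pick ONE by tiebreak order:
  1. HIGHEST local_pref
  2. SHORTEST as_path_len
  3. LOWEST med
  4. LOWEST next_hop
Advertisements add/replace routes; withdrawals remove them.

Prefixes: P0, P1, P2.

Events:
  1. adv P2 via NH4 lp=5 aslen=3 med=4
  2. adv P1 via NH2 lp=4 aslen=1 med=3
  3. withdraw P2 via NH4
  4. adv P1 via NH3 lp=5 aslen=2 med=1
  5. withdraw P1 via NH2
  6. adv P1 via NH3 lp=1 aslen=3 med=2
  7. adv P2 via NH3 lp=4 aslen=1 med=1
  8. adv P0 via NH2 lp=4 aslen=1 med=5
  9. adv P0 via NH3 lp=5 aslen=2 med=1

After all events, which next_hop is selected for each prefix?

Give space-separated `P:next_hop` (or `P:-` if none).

Op 1: best P0=- P1=- P2=NH4
Op 2: best P0=- P1=NH2 P2=NH4
Op 3: best P0=- P1=NH2 P2=-
Op 4: best P0=- P1=NH3 P2=-
Op 5: best P0=- P1=NH3 P2=-
Op 6: best P0=- P1=NH3 P2=-
Op 7: best P0=- P1=NH3 P2=NH3
Op 8: best P0=NH2 P1=NH3 P2=NH3
Op 9: best P0=NH3 P1=NH3 P2=NH3

Answer: P0:NH3 P1:NH3 P2:NH3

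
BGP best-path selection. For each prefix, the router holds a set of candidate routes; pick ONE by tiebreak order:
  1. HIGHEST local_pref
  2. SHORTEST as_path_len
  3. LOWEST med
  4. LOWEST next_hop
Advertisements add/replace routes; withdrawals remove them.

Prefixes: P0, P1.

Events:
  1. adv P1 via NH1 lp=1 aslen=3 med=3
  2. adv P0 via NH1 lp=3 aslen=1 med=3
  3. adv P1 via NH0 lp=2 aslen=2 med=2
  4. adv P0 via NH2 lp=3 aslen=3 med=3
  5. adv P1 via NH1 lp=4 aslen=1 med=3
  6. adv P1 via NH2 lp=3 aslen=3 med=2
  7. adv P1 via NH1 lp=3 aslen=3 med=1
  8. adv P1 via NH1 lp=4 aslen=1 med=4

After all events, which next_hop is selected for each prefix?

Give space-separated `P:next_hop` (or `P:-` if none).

Op 1: best P0=- P1=NH1
Op 2: best P0=NH1 P1=NH1
Op 3: best P0=NH1 P1=NH0
Op 4: best P0=NH1 P1=NH0
Op 5: best P0=NH1 P1=NH1
Op 6: best P0=NH1 P1=NH1
Op 7: best P0=NH1 P1=NH1
Op 8: best P0=NH1 P1=NH1

Answer: P0:NH1 P1:NH1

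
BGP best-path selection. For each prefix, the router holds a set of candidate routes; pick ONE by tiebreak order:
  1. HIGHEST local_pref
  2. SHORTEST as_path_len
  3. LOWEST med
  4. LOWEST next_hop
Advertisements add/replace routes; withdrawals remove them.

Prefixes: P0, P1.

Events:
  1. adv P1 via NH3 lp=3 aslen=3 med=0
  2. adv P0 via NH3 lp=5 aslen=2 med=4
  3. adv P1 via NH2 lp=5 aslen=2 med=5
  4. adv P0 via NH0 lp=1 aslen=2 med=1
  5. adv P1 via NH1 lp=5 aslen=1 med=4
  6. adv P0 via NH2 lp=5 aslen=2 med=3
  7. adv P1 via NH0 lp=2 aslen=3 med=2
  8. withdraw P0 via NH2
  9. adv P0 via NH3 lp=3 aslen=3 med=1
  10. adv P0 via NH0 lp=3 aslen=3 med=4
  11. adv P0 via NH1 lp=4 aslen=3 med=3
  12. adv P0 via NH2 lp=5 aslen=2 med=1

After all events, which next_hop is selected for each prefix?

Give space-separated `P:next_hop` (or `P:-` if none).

Op 1: best P0=- P1=NH3
Op 2: best P0=NH3 P1=NH3
Op 3: best P0=NH3 P1=NH2
Op 4: best P0=NH3 P1=NH2
Op 5: best P0=NH3 P1=NH1
Op 6: best P0=NH2 P1=NH1
Op 7: best P0=NH2 P1=NH1
Op 8: best P0=NH3 P1=NH1
Op 9: best P0=NH3 P1=NH1
Op 10: best P0=NH3 P1=NH1
Op 11: best P0=NH1 P1=NH1
Op 12: best P0=NH2 P1=NH1

Answer: P0:NH2 P1:NH1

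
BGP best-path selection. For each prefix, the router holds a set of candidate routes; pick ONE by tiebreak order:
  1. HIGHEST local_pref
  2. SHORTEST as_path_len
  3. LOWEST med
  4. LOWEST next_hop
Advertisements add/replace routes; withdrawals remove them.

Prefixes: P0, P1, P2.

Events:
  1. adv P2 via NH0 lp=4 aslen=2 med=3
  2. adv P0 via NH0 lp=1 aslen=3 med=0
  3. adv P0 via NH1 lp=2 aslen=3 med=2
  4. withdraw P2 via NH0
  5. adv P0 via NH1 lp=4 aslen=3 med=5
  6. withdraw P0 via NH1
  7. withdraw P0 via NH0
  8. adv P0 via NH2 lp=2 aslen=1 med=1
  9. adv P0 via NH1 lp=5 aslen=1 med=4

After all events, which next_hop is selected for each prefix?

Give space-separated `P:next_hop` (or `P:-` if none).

Op 1: best P0=- P1=- P2=NH0
Op 2: best P0=NH0 P1=- P2=NH0
Op 3: best P0=NH1 P1=- P2=NH0
Op 4: best P0=NH1 P1=- P2=-
Op 5: best P0=NH1 P1=- P2=-
Op 6: best P0=NH0 P1=- P2=-
Op 7: best P0=- P1=- P2=-
Op 8: best P0=NH2 P1=- P2=-
Op 9: best P0=NH1 P1=- P2=-

Answer: P0:NH1 P1:- P2:-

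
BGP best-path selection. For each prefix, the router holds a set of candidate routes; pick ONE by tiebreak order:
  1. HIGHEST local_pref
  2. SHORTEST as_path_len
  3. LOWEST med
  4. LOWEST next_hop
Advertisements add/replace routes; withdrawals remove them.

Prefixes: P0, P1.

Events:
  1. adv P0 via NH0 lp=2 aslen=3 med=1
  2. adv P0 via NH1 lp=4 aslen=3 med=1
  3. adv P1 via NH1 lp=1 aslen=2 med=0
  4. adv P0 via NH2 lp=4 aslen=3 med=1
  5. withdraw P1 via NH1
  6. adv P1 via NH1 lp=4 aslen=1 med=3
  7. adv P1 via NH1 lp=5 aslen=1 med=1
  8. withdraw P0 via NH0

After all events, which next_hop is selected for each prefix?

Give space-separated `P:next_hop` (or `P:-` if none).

Answer: P0:NH1 P1:NH1

Derivation:
Op 1: best P0=NH0 P1=-
Op 2: best P0=NH1 P1=-
Op 3: best P0=NH1 P1=NH1
Op 4: best P0=NH1 P1=NH1
Op 5: best P0=NH1 P1=-
Op 6: best P0=NH1 P1=NH1
Op 7: best P0=NH1 P1=NH1
Op 8: best P0=NH1 P1=NH1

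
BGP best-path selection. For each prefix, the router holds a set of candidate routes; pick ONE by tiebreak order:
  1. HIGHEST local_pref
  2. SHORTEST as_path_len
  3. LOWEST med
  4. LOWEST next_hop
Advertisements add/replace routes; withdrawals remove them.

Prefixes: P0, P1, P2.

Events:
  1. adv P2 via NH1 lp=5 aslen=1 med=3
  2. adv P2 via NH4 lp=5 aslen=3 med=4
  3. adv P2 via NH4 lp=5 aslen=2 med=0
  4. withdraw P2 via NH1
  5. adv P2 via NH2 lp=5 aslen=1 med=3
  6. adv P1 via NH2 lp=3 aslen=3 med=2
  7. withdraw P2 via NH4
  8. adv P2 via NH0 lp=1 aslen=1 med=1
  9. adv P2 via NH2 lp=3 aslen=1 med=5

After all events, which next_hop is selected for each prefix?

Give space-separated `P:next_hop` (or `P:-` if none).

Answer: P0:- P1:NH2 P2:NH2

Derivation:
Op 1: best P0=- P1=- P2=NH1
Op 2: best P0=- P1=- P2=NH1
Op 3: best P0=- P1=- P2=NH1
Op 4: best P0=- P1=- P2=NH4
Op 5: best P0=- P1=- P2=NH2
Op 6: best P0=- P1=NH2 P2=NH2
Op 7: best P0=- P1=NH2 P2=NH2
Op 8: best P0=- P1=NH2 P2=NH2
Op 9: best P0=- P1=NH2 P2=NH2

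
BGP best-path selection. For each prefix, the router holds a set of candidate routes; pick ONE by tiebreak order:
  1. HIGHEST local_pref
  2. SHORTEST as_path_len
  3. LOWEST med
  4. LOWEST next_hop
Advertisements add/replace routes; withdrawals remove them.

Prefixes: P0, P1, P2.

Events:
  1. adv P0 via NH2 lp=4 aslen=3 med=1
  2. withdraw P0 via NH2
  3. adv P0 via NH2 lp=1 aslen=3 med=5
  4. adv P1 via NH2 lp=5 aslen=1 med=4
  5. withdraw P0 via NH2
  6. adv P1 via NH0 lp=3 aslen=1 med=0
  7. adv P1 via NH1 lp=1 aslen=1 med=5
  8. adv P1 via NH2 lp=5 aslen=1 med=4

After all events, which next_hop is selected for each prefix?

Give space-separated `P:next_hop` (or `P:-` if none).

Op 1: best P0=NH2 P1=- P2=-
Op 2: best P0=- P1=- P2=-
Op 3: best P0=NH2 P1=- P2=-
Op 4: best P0=NH2 P1=NH2 P2=-
Op 5: best P0=- P1=NH2 P2=-
Op 6: best P0=- P1=NH2 P2=-
Op 7: best P0=- P1=NH2 P2=-
Op 8: best P0=- P1=NH2 P2=-

Answer: P0:- P1:NH2 P2:-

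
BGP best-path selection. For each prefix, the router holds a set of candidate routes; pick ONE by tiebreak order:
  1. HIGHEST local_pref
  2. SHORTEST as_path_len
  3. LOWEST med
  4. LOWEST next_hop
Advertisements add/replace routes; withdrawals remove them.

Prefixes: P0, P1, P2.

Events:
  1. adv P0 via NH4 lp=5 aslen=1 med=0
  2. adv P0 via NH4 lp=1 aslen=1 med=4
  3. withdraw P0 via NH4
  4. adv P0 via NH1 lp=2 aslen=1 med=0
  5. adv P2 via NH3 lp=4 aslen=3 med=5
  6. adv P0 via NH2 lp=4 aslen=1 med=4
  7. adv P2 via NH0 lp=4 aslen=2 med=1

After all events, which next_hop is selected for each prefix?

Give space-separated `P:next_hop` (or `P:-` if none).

Op 1: best P0=NH4 P1=- P2=-
Op 2: best P0=NH4 P1=- P2=-
Op 3: best P0=- P1=- P2=-
Op 4: best P0=NH1 P1=- P2=-
Op 5: best P0=NH1 P1=- P2=NH3
Op 6: best P0=NH2 P1=- P2=NH3
Op 7: best P0=NH2 P1=- P2=NH0

Answer: P0:NH2 P1:- P2:NH0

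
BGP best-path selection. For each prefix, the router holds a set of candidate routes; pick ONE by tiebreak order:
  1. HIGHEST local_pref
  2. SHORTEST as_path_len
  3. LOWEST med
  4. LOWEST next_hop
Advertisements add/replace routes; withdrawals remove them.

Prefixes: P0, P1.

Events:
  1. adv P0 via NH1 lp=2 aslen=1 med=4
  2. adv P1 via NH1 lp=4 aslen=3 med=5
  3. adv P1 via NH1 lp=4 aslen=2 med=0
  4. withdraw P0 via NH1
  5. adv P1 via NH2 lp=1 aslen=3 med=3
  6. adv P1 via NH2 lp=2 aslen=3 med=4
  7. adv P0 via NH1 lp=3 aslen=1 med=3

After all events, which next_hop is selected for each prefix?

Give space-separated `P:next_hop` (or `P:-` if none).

Answer: P0:NH1 P1:NH1

Derivation:
Op 1: best P0=NH1 P1=-
Op 2: best P0=NH1 P1=NH1
Op 3: best P0=NH1 P1=NH1
Op 4: best P0=- P1=NH1
Op 5: best P0=- P1=NH1
Op 6: best P0=- P1=NH1
Op 7: best P0=NH1 P1=NH1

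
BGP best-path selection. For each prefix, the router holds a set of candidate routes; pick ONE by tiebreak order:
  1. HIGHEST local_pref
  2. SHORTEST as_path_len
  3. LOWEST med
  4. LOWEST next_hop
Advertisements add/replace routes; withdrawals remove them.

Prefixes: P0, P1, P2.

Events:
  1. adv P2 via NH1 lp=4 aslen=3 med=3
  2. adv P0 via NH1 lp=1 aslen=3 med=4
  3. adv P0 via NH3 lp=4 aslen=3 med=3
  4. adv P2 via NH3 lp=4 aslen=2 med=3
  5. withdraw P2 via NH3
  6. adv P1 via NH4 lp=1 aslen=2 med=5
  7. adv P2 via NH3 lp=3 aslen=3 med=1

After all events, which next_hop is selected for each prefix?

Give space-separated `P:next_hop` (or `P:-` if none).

Answer: P0:NH3 P1:NH4 P2:NH1

Derivation:
Op 1: best P0=- P1=- P2=NH1
Op 2: best P0=NH1 P1=- P2=NH1
Op 3: best P0=NH3 P1=- P2=NH1
Op 4: best P0=NH3 P1=- P2=NH3
Op 5: best P0=NH3 P1=- P2=NH1
Op 6: best P0=NH3 P1=NH4 P2=NH1
Op 7: best P0=NH3 P1=NH4 P2=NH1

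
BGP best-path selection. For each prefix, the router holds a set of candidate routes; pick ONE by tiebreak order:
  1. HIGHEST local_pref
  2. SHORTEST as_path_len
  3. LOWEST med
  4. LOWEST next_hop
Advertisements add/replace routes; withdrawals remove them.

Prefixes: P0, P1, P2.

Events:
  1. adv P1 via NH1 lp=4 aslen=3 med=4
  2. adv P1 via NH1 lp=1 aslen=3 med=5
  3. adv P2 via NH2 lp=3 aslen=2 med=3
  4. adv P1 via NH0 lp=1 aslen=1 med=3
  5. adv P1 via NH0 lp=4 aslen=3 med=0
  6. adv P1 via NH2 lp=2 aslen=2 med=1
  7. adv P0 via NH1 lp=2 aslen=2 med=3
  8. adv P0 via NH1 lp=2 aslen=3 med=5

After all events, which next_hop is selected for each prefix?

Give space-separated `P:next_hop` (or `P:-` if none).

Answer: P0:NH1 P1:NH0 P2:NH2

Derivation:
Op 1: best P0=- P1=NH1 P2=-
Op 2: best P0=- P1=NH1 P2=-
Op 3: best P0=- P1=NH1 P2=NH2
Op 4: best P0=- P1=NH0 P2=NH2
Op 5: best P0=- P1=NH0 P2=NH2
Op 6: best P0=- P1=NH0 P2=NH2
Op 7: best P0=NH1 P1=NH0 P2=NH2
Op 8: best P0=NH1 P1=NH0 P2=NH2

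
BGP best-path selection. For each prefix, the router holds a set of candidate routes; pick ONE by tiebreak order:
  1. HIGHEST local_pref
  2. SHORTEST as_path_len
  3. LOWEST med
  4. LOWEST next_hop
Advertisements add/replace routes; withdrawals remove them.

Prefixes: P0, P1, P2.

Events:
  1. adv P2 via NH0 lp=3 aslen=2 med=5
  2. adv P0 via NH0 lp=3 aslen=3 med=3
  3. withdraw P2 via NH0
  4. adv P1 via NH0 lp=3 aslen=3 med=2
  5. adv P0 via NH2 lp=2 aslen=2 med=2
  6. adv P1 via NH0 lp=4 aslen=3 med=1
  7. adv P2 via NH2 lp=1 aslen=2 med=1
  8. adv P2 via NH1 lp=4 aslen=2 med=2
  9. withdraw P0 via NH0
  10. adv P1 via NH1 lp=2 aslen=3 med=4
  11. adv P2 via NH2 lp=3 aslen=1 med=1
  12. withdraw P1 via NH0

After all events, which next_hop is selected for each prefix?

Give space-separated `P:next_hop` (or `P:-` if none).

Answer: P0:NH2 P1:NH1 P2:NH1

Derivation:
Op 1: best P0=- P1=- P2=NH0
Op 2: best P0=NH0 P1=- P2=NH0
Op 3: best P0=NH0 P1=- P2=-
Op 4: best P0=NH0 P1=NH0 P2=-
Op 5: best P0=NH0 P1=NH0 P2=-
Op 6: best P0=NH0 P1=NH0 P2=-
Op 7: best P0=NH0 P1=NH0 P2=NH2
Op 8: best P0=NH0 P1=NH0 P2=NH1
Op 9: best P0=NH2 P1=NH0 P2=NH1
Op 10: best P0=NH2 P1=NH0 P2=NH1
Op 11: best P0=NH2 P1=NH0 P2=NH1
Op 12: best P0=NH2 P1=NH1 P2=NH1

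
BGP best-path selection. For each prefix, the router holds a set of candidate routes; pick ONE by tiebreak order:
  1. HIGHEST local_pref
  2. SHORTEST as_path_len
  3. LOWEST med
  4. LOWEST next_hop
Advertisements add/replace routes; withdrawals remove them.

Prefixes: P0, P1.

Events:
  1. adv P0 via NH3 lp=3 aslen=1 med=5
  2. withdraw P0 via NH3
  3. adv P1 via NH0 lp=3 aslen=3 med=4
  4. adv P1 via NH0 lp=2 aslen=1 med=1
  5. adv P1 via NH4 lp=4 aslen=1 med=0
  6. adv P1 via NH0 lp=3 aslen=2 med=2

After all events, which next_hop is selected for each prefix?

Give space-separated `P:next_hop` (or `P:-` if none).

Answer: P0:- P1:NH4

Derivation:
Op 1: best P0=NH3 P1=-
Op 2: best P0=- P1=-
Op 3: best P0=- P1=NH0
Op 4: best P0=- P1=NH0
Op 5: best P0=- P1=NH4
Op 6: best P0=- P1=NH4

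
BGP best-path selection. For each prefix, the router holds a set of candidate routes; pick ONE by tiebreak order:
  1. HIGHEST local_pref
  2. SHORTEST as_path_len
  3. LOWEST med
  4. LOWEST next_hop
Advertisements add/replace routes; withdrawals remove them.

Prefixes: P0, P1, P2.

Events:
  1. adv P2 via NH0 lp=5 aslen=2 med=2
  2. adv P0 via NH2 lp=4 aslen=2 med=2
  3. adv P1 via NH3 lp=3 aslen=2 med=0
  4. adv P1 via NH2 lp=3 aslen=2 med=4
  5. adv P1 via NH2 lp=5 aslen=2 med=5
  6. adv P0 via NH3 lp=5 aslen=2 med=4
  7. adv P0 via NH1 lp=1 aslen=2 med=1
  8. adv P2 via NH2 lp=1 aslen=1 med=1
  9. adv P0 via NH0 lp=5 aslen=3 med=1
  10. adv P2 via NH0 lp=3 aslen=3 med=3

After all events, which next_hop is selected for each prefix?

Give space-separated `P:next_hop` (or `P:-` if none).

Op 1: best P0=- P1=- P2=NH0
Op 2: best P0=NH2 P1=- P2=NH0
Op 3: best P0=NH2 P1=NH3 P2=NH0
Op 4: best P0=NH2 P1=NH3 P2=NH0
Op 5: best P0=NH2 P1=NH2 P2=NH0
Op 6: best P0=NH3 P1=NH2 P2=NH0
Op 7: best P0=NH3 P1=NH2 P2=NH0
Op 8: best P0=NH3 P1=NH2 P2=NH0
Op 9: best P0=NH3 P1=NH2 P2=NH0
Op 10: best P0=NH3 P1=NH2 P2=NH0

Answer: P0:NH3 P1:NH2 P2:NH0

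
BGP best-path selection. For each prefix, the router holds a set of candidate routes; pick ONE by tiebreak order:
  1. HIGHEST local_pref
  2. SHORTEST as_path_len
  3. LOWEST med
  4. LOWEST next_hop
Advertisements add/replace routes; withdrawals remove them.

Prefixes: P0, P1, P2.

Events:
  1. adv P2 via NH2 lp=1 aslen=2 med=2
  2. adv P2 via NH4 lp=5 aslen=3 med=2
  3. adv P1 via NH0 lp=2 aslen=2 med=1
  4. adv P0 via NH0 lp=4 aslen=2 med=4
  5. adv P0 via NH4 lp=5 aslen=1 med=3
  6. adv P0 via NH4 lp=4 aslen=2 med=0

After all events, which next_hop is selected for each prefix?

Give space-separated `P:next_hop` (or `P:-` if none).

Answer: P0:NH4 P1:NH0 P2:NH4

Derivation:
Op 1: best P0=- P1=- P2=NH2
Op 2: best P0=- P1=- P2=NH4
Op 3: best P0=- P1=NH0 P2=NH4
Op 4: best P0=NH0 P1=NH0 P2=NH4
Op 5: best P0=NH4 P1=NH0 P2=NH4
Op 6: best P0=NH4 P1=NH0 P2=NH4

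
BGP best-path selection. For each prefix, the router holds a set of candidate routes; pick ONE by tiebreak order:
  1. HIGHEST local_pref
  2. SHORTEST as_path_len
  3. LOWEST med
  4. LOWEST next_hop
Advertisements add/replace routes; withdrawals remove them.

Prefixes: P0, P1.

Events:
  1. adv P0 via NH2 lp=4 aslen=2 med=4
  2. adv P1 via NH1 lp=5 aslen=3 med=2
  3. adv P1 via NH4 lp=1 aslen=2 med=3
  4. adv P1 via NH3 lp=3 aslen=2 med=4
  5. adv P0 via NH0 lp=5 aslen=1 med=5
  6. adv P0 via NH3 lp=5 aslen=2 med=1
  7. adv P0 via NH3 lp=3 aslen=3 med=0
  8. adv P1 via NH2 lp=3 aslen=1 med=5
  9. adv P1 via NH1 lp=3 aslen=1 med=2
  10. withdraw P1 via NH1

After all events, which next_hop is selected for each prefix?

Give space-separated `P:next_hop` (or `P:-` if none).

Op 1: best P0=NH2 P1=-
Op 2: best P0=NH2 P1=NH1
Op 3: best P0=NH2 P1=NH1
Op 4: best P0=NH2 P1=NH1
Op 5: best P0=NH0 P1=NH1
Op 6: best P0=NH0 P1=NH1
Op 7: best P0=NH0 P1=NH1
Op 8: best P0=NH0 P1=NH1
Op 9: best P0=NH0 P1=NH1
Op 10: best P0=NH0 P1=NH2

Answer: P0:NH0 P1:NH2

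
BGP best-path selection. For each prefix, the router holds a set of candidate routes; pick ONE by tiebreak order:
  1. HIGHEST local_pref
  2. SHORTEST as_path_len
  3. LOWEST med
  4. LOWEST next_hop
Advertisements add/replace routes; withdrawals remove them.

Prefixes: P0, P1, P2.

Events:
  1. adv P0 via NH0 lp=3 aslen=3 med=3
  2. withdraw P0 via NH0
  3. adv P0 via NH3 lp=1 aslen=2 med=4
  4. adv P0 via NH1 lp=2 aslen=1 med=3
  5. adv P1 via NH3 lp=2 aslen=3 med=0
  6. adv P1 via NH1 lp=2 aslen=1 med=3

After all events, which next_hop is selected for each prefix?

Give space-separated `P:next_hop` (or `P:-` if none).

Op 1: best P0=NH0 P1=- P2=-
Op 2: best P0=- P1=- P2=-
Op 3: best P0=NH3 P1=- P2=-
Op 4: best P0=NH1 P1=- P2=-
Op 5: best P0=NH1 P1=NH3 P2=-
Op 6: best P0=NH1 P1=NH1 P2=-

Answer: P0:NH1 P1:NH1 P2:-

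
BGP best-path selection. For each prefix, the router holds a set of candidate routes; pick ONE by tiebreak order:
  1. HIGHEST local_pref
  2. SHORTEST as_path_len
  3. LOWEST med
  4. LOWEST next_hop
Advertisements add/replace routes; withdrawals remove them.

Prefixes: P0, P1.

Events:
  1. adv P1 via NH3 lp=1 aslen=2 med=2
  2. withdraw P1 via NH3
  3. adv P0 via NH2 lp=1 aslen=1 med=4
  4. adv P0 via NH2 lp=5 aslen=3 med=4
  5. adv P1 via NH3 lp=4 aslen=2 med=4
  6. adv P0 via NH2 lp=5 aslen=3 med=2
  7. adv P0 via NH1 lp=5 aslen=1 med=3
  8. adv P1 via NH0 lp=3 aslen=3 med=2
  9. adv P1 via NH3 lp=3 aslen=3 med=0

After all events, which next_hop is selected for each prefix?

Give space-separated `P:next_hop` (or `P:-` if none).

Op 1: best P0=- P1=NH3
Op 2: best P0=- P1=-
Op 3: best P0=NH2 P1=-
Op 4: best P0=NH2 P1=-
Op 5: best P0=NH2 P1=NH3
Op 6: best P0=NH2 P1=NH3
Op 7: best P0=NH1 P1=NH3
Op 8: best P0=NH1 P1=NH3
Op 9: best P0=NH1 P1=NH3

Answer: P0:NH1 P1:NH3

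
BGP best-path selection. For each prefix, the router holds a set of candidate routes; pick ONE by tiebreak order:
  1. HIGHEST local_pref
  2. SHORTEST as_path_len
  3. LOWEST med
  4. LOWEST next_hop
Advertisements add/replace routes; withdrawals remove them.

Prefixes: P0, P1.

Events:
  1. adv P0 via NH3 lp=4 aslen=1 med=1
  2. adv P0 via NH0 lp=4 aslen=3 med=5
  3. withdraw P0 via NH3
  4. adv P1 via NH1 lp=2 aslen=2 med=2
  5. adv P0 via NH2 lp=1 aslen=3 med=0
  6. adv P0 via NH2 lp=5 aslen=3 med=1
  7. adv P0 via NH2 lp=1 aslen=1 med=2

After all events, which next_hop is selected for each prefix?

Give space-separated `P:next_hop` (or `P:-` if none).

Answer: P0:NH0 P1:NH1

Derivation:
Op 1: best P0=NH3 P1=-
Op 2: best P0=NH3 P1=-
Op 3: best P0=NH0 P1=-
Op 4: best P0=NH0 P1=NH1
Op 5: best P0=NH0 P1=NH1
Op 6: best P0=NH2 P1=NH1
Op 7: best P0=NH0 P1=NH1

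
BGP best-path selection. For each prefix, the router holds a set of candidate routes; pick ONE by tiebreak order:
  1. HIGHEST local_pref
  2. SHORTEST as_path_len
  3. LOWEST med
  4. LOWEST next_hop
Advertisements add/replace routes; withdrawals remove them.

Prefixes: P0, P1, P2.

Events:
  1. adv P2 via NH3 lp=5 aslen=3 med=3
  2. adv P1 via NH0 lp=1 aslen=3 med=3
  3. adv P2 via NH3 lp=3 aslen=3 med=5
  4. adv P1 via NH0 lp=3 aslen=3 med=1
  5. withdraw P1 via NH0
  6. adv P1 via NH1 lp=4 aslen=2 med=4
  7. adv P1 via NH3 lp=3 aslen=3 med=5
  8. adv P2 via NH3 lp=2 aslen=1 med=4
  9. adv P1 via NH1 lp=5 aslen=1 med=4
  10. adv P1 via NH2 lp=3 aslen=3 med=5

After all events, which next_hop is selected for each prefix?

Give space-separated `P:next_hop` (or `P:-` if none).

Op 1: best P0=- P1=- P2=NH3
Op 2: best P0=- P1=NH0 P2=NH3
Op 3: best P0=- P1=NH0 P2=NH3
Op 4: best P0=- P1=NH0 P2=NH3
Op 5: best P0=- P1=- P2=NH3
Op 6: best P0=- P1=NH1 P2=NH3
Op 7: best P0=- P1=NH1 P2=NH3
Op 8: best P0=- P1=NH1 P2=NH3
Op 9: best P0=- P1=NH1 P2=NH3
Op 10: best P0=- P1=NH1 P2=NH3

Answer: P0:- P1:NH1 P2:NH3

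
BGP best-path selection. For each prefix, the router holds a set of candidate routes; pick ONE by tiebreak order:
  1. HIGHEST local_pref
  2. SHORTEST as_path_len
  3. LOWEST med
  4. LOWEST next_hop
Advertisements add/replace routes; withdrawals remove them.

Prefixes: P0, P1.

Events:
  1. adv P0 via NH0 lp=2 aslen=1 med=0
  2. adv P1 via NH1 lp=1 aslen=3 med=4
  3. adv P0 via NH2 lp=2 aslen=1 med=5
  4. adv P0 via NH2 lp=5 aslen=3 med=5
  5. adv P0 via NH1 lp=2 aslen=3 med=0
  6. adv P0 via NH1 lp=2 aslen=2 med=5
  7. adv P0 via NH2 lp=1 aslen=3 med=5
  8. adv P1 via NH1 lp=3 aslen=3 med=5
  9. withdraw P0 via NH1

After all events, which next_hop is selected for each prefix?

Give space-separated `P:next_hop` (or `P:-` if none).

Answer: P0:NH0 P1:NH1

Derivation:
Op 1: best P0=NH0 P1=-
Op 2: best P0=NH0 P1=NH1
Op 3: best P0=NH0 P1=NH1
Op 4: best P0=NH2 P1=NH1
Op 5: best P0=NH2 P1=NH1
Op 6: best P0=NH2 P1=NH1
Op 7: best P0=NH0 P1=NH1
Op 8: best P0=NH0 P1=NH1
Op 9: best P0=NH0 P1=NH1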